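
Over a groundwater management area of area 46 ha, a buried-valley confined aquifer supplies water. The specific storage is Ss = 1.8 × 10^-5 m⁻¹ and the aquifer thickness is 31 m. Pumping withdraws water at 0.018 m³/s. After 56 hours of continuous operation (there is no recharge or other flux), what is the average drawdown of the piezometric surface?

S = Ss × b = 1.8 × 10^-5 m⁻¹ × 31 m = 5.58 × 10^-4
A = 46 ha = 4.6 × 10^5 m²
Q = 0.018 m³/s = 1555 m³/d
t = 56 hours = 2.333 d
ΔV = Q × t = 1555 m³/d × 2.333 d = 3629 m³
Δh = ΔV / (S × A) = 3629 / (5.58 × 10^-4 × 4.6 × 10^5) = 14.14 m

Δh ≈ 14.1 m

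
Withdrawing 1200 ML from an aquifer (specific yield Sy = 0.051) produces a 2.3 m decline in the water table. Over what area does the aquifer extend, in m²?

ΔV = 1200 ML = 1.2 × 10^6 m³
A = ΔV / (Sy × Δh) = 1.2 × 10^6 / (0.051 × 2.3) = 1.023 × 10^7 m²

A ≈ 1.02 × 10^7 m²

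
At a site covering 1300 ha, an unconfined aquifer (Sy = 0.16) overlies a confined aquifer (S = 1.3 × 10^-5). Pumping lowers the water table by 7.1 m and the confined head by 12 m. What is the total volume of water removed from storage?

ΔV ≈ 1.48 × 10^7 m³

A = 1300 ha = 1.3 × 10^7 m²
Unconfined: ΔV_u = Sy × A × Δh_u = 0.16 × 1.3 × 10^7 × 7.1 = 1.477 × 10^7 m³
Confined: ΔV_c = S × A × Δh_c = 1.3 × 10^-5 × 1.3 × 10^7 × 12 = 2028 m³
Total ΔV = 1.477 × 10^7 + 2028 = 1.477 × 10^7 m³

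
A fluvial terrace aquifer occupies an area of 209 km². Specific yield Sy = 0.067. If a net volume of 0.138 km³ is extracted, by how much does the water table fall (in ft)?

A = 209 km² = 2.09 × 10^8 m²
ΔV = 0.138 km³ = 1.38 × 10^8 m³
Δh = ΔV / (Sy × A) = 1.38 × 10^8 m³ / (0.067 × 2.09 × 10^8 m²) = 9.855 m
Δh = 9.855 m = 32.33 ft

Δh ≈ 32.3 ft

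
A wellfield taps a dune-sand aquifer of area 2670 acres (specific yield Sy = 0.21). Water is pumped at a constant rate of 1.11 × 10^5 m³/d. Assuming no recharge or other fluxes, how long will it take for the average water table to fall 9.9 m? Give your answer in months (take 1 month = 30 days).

A = 2670 acres = 1.081 × 10^7 m²
ΔV = Sy × A × Δh = 0.21 × 1.081 × 10^7 × 9.9 = 2.246 × 10^7 m³
t = ΔV / Q = 2.246 × 10^7 m³ / 1.11 × 10^5 m³/d = 202.4 d
t = 202.4 d ≈ 6.746 months

t ≈ 6.75 months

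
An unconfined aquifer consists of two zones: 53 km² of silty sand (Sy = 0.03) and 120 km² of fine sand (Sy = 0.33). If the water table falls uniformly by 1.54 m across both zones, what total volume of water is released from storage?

ΔV ≈ 6.34 × 10^7 m³

A₁ = 53 km² = 5.3 × 10^7 m²; A₂ = 120 km² = 1.2 × 10^8 m²
ΔV₁ = 0.03 × 5.3 × 10^7 × 1.54 = 2.449 × 10^6 m³
ΔV₂ = 0.33 × 1.2 × 10^8 × 1.54 = 6.098 × 10^7 m³
ΔV = ΔV₁ + ΔV₂ = 6.343 × 10^7 m³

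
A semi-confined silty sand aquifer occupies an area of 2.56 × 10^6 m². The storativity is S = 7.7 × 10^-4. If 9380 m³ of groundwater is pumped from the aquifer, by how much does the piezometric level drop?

Δh = ΔV / (S × A) = 9380 m³ / (7.7 × 10^-4 × 2.56 × 10^6 m²) = 4.759 m

Δh ≈ 4.76 m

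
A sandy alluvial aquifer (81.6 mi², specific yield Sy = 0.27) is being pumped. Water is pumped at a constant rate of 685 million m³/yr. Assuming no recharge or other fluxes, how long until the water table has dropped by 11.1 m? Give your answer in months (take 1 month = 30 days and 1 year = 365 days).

t ≈ 11.3 months

A = 81.6 mi² = 2.113 × 10^8 m²
ΔV = Sy × A × Δh = 0.27 × 2.113 × 10^8 × 11.1 = 6.334 × 10^8 m³
Q = 685 million m³/yr = 1.877 × 10^6 m³/d
t = ΔV / Q = 6.334 × 10^8 m³ / 1.877 × 10^6 m³/d = 337.5 d
t = 337.5 d ≈ 11.25 months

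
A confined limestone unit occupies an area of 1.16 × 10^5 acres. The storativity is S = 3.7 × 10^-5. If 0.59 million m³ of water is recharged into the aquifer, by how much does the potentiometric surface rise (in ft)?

A = 1.16 × 10^5 acres = 4.694 × 10^8 m²
ΔV = 0.59 million m³ = 5.9 × 10^5 m³
Δh = ΔV / (S × A) = 5.9 × 10^5 m³ / (3.7 × 10^-5 × 4.694 × 10^8 m²) = 33.97 m
Δh = 33.97 m = 111.4 ft

Δh ≈ 111 ft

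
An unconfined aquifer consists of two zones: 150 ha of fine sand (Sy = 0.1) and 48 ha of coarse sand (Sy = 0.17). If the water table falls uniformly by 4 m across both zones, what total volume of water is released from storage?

A₁ = 150 ha = 1.5 × 10^6 m²; A₂ = 48 ha = 4.8 × 10^5 m²
ΔV₁ = 0.1 × 1.5 × 10^6 × 4 = 6 × 10^5 m³
ΔV₂ = 0.17 × 4.8 × 10^5 × 4 = 3.264 × 10^5 m³
ΔV = ΔV₁ + ΔV₂ = 9.264 × 10^5 m³

ΔV ≈ 9.26 × 10^5 m³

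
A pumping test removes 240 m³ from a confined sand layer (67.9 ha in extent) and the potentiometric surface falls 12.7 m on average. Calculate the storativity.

S ≈ 2.8 × 10^-5

A = 67.9 ha = 6.79 × 10^5 m²
S = ΔV / (A × Δh) = 240 m³ / (6.79 × 10^5 m² × 12.7 m) = 2.783 × 10^-5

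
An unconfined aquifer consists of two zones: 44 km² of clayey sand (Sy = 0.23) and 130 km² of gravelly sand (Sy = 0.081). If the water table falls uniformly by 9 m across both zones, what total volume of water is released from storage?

ΔV ≈ 1.86 × 10^8 m³

A₁ = 44 km² = 4.4 × 10^7 m²; A₂ = 130 km² = 1.3 × 10^8 m²
ΔV₁ = 0.23 × 4.4 × 10^7 × 9 = 9.108 × 10^7 m³
ΔV₂ = 0.081 × 1.3 × 10^8 × 9 = 9.477 × 10^7 m³
ΔV = ΔV₁ + ΔV₂ = 1.859 × 10^8 m³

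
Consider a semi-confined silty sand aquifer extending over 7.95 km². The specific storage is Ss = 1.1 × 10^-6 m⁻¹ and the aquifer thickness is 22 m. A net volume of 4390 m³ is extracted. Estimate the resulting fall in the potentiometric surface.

S = Ss × b = 1.1 × 10^-6 m⁻¹ × 22 m = 2.42 × 10^-5
A = 7.95 km² = 7.95 × 10^6 m²
Δh = ΔV / (S × A) = 4390 m³ / (2.42 × 10^-5 × 7.95 × 10^6 m²) = 22.82 m

Δh ≈ 22.8 m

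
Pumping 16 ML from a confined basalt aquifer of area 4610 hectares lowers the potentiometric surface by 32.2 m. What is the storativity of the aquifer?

S ≈ 1.1 × 10^-5

A = 4610 hectares = 4.61 × 10^7 m²
ΔV = 16 ML = 16000 m³
S = ΔV / (A × Δh) = 16000 m³ / (4.61 × 10^7 m² × 32.2 m) = 1.078 × 10^-5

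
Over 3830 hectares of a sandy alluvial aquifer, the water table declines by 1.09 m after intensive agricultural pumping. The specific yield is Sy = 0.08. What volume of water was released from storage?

ΔV ≈ 3.34 × 10^6 m³

A = 3830 hectares = 3.83 × 10^7 m²
ΔV = Sy × A × Δh = 0.08 × 3.83 × 10^7 m² × 1.09 m = 3.34 × 10^6 m³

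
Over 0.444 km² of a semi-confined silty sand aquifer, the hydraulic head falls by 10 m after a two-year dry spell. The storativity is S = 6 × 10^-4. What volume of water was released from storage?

ΔV ≈ 2660 m³

A = 0.444 km² = 4.44 × 10^5 m²
ΔV = S × A × Δh = 6 × 10^-4 × 4.44 × 10^5 m² × 10 m = 2664 m³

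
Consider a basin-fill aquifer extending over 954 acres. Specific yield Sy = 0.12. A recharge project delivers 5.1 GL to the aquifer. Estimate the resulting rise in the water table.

Δh ≈ 11 m

A = 954 acres = 3.861 × 10^6 m²
ΔV = 5.1 GL = 5.1 × 10^6 m³
Δh = ΔV / (Sy × A) = 5.1 × 10^6 m³ / (0.12 × 3.861 × 10^6 m²) = 11.01 m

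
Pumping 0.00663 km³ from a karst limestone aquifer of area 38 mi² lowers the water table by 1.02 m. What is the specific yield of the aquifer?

Sy ≈ 0.066

A = 38 mi² = 9.842 × 10^7 m²
ΔV = 0.00663 km³ = 6.63 × 10^6 m³
Sy = ΔV / (A × Δh) = 6.63 × 10^6 m³ / (9.842 × 10^7 m² × 1.02 m) = 0.06604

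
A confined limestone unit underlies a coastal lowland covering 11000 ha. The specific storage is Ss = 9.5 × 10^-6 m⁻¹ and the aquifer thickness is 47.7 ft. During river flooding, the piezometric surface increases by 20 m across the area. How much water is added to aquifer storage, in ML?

ΔV ≈ 304 ML

b = 47.7 ft = 14.54 m
S = Ss × b = 9.5 × 10^-6 m⁻¹ × 14.54 m = 1.381 × 10^-4
A = 11000 ha = 1.1 × 10^8 m²
ΔV = S × A × Δh = 1.381 × 10^-4 × 1.1 × 10^8 m² × 20 m = 3.039 × 10^5 m³
ΔV = 3.039 × 10^5 m³ = 303.9 ML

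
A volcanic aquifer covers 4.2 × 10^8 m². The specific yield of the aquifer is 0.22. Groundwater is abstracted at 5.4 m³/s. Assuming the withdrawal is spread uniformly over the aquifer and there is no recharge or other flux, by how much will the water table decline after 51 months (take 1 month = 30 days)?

Δh ≈ 7.73 m

Q = 5.4 m³/s = 4.666 × 10^5 m³/d
t = 51 months = 1530 d
ΔV = Q × t = 4.666 × 10^5 m³/d × 1530 d = 7.138 × 10^8 m³
Δh = ΔV / (Sy × A) = 7.138 × 10^8 / (0.22 × 4.2 × 10^8) = 7.726 m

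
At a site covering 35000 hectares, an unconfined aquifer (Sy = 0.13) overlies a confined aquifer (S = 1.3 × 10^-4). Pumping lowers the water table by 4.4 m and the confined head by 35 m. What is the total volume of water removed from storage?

A = 35000 hectares = 3.5 × 10^8 m²
Unconfined: ΔV_u = Sy × A × Δh_u = 0.13 × 3.5 × 10^8 × 4.4 = 2.002 × 10^8 m³
Confined: ΔV_c = S × A × Δh_c = 1.3 × 10^-4 × 3.5 × 10^8 × 35 = 1.592 × 10^6 m³
Total ΔV = 2.002 × 10^8 + 1.592 × 10^6 = 2.018 × 10^8 m³

ΔV ≈ 2.02 × 10^8 m³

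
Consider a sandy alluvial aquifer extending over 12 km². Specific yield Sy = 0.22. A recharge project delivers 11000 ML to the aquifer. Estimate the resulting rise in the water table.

Δh ≈ 4.17 m

A = 12 km² = 1.2 × 10^7 m²
ΔV = 11000 ML = 1.1 × 10^7 m³
Δh = ΔV / (Sy × A) = 1.1 × 10^7 m³ / (0.22 × 1.2 × 10^7 m²) = 4.167 m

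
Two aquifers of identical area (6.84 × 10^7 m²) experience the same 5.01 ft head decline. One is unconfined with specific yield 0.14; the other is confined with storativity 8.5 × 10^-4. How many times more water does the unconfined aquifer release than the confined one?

ΔV_u / ΔV_c ≈ 165

Δh = 5.01 ft = 1.527 m
Unconfined: ΔV_u = Sy × A × Δh = 0.14 × 6.84 × 10^7 × 1.527 = 1.462 × 10^7 m³
Confined: ΔV_c = S × A × Δh = 8.5 × 10^-4 × 6.84 × 10^7 × 1.527 = 88780 m³
Ratio = ΔV_u / ΔV_c = Sy / S = 0.14 / 8.5 × 10^-4 = 164.7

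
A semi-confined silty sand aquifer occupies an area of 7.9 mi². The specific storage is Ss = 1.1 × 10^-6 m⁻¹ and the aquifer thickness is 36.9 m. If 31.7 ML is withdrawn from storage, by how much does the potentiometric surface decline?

Δh ≈ 38.2 m

S = Ss × b = 1.1 × 10^-6 m⁻¹ × 36.9 m = 4.059 × 10^-5
A = 7.9 mi² = 2.046 × 10^7 m²
ΔV = 31.7 ML = 31700 m³
Δh = ΔV / (S × A) = 31700 m³ / (4.059 × 10^-5 × 2.046 × 10^7 m²) = 38.17 m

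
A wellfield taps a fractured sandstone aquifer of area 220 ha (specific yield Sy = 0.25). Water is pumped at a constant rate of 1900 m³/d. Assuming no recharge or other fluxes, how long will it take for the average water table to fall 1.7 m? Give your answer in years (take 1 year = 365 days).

t ≈ 1.35 years

A = 220 ha = 2.2 × 10^6 m²
ΔV = Sy × A × Δh = 0.25 × 2.2 × 10^6 × 1.7 = 9.35 × 10^5 m³
t = ΔV / Q = 9.35 × 10^5 m³ / 1900 m³/d = 492.1 d
t = 492.1 d ≈ 1.348 years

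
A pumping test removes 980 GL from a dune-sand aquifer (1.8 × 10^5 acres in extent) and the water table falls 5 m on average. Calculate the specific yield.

Sy ≈ 0.27

A = 1.8 × 10^5 acres = 7.284 × 10^8 m²
ΔV = 980 GL = 9.8 × 10^8 m³
Sy = ΔV / (A × Δh) = 9.8 × 10^8 m³ / (7.284 × 10^8 m² × 5 m) = 0.2691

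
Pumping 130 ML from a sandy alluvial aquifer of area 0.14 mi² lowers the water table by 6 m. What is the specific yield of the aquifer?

A = 0.14 mi² = 3.626 × 10^5 m²
ΔV = 130 ML = 1.3 × 10^5 m³
Sy = ΔV / (A × Δh) = 1.3 × 10^5 m³ / (3.626 × 10^5 m² × 6 m) = 0.05975

Sy ≈ 0.06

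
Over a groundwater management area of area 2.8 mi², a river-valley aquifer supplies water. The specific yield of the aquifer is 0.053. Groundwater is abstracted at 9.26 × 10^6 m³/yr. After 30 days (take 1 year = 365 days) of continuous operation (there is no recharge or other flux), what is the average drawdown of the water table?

A = 2.8 mi² = 7.252 × 10^6 m²
Q = 9.26 × 10^6 m³/yr = 25370 m³/d
ΔV = Q × t = 25370 m³/d × 30 d = 7.611 × 10^5 m³
Δh = ΔV / (Sy × A) = 7.611 × 10^5 / (0.053 × 7.252 × 10^6) = 1.98 m

Δh ≈ 1.98 m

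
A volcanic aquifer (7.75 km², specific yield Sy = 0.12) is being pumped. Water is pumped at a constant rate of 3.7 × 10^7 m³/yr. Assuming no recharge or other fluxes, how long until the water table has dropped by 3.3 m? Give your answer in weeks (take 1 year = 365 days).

A = 7.75 km² = 7.75 × 10^6 m²
ΔV = Sy × A × Δh = 0.12 × 7.75 × 10^6 × 3.3 = 3.069 × 10^6 m³
Q = 3.7 × 10^7 m³/yr = 1.014 × 10^5 m³/d
t = ΔV / Q = 3.069 × 10^6 m³ / 1.014 × 10^5 m³/d = 30.28 d
t = 30.28 d ≈ 4.325 weeks

t ≈ 4.33 weeks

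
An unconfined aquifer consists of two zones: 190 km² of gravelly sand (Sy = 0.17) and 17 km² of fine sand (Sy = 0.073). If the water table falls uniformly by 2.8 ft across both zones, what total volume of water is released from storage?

A₁ = 190 km² = 1.9 × 10^8 m²; A₂ = 17 km² = 1.7 × 10^7 m²
Δh = 2.8 ft = 0.8534 m
ΔV₁ = 0.17 × 1.9 × 10^8 × 0.8534 = 2.757 × 10^7 m³
ΔV₂ = 0.073 × 1.7 × 10^7 × 0.8534 = 1.059 × 10^6 m³
ΔV = ΔV₁ + ΔV₂ = 2.863 × 10^7 m³

ΔV ≈ 2.86 × 10^7 m³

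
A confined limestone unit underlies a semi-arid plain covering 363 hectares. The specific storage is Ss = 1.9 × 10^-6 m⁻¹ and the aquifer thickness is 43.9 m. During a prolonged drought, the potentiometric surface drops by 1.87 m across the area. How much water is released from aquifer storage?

ΔV ≈ 566 m³

S = Ss × b = 1.9 × 10^-6 m⁻¹ × 43.9 m = 8.341 × 10^-5
A = 363 hectares = 3.63 × 10^6 m²
ΔV = S × A × Δh = 8.341 × 10^-5 × 3.63 × 10^6 m² × 1.87 m = 566.2 m³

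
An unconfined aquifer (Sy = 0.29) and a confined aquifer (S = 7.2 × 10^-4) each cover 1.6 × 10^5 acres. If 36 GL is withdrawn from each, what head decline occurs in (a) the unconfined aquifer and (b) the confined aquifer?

A = 1.6 × 10^5 acres = 6.475 × 10^8 m²
ΔV = 36 GL = 3.6 × 10^7 m³
Unconfined: Δh_u = ΔV/(Sy·A) = 3.6 × 10^7/(0.29 × 6.475 × 10^8) = 0.1917 m
Confined: Δh_c = ΔV/(S·A) = 3.6 × 10^7/(7.2 × 10^-4 × 6.475 × 10^8) = 77.22 m

Δh_u ≈ 0.192 m; Δh_c ≈ 77.2 m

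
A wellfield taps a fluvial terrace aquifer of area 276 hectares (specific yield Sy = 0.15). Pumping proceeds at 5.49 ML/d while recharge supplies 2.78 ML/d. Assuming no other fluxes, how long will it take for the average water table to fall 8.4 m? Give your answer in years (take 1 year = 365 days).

A = 276 hectares = 2.76 × 10^6 m²
ΔV = Sy × A × Δh = 0.15 × 2.76 × 10^6 × 8.4 = 3.478 × 10^6 m³
Net withdrawal = 5.49 − 2.78 = 2.71 ML/d = 2710 m³/d
t = ΔV / Q = 3.478 × 10^6 m³ / 2710 m³/d = 1283 d
t = 1283 d ≈ 3.516 years

t ≈ 3.52 years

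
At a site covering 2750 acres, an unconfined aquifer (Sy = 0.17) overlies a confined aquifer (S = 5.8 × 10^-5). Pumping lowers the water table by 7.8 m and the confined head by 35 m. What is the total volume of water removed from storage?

A = 2750 acres = 1.113 × 10^7 m²
Unconfined: ΔV_u = Sy × A × Δh_u = 0.17 × 1.113 × 10^7 × 7.8 = 1.476 × 10^7 m³
Confined: ΔV_c = S × A × Δh_c = 5.8 × 10^-5 × 1.113 × 10^7 × 35 = 22590 m³
Total ΔV = 1.476 × 10^7 + 22590 = 1.478 × 10^7 m³

ΔV ≈ 1.48 × 10^7 m³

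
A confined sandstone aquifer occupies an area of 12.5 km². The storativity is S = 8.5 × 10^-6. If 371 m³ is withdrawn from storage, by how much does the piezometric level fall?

A = 12.5 km² = 1.25 × 10^7 m²
Δh = ΔV / (S × A) = 371 m³ / (8.5 × 10^-6 × 1.25 × 10^7 m²) = 3.492 m

Δh ≈ 3.49 m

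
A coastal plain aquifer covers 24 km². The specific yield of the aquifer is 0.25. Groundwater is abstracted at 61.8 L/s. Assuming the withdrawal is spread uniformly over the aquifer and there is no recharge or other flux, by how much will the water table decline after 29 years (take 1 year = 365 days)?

A = 24 km² = 2.4 × 10^7 m²
Q = 61.8 L/s = 5340 m³/d
t = 29 years = 10580 d
ΔV = Q × t = 5340 m³/d × 10580 d = 5.652 × 10^7 m³
Δh = ΔV / (Sy × A) = 5.652 × 10^7 / (0.25 × 2.4 × 10^7) = 9.42 m

Δh ≈ 9.42 m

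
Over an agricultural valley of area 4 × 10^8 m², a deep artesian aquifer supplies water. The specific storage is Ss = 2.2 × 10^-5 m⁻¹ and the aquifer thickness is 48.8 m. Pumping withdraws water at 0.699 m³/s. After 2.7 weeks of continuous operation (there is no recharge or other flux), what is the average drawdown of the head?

Δh ≈ 2.66 m

S = Ss × b = 2.2 × 10^-5 m⁻¹ × 48.8 m = 1.074 × 10^-3
Q = 0.699 m³/s = 60390 m³/d
t = 2.7 weeks = 18.9 d
ΔV = Q × t = 60390 m³/d × 18.9 d = 1.141 × 10^6 m³
Δh = ΔV / (S × A) = 1.141 × 10^6 / (0.001074 × 4 × 10^8) = 2.658 m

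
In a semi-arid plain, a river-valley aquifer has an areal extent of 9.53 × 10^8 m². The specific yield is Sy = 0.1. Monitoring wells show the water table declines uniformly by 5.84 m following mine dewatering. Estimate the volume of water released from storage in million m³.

ΔV = Sy × A × Δh = 0.1 × 9.53 × 10^8 m² × 5.84 m = 5.566 × 10^8 m³
ΔV = 5.566 × 10^8 m³ = 556.6 million m³

ΔV ≈ 557 million m³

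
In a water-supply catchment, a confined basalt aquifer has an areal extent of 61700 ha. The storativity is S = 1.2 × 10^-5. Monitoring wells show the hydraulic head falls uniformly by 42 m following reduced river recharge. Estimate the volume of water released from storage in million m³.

ΔV ≈ 0.311 million m³

A = 61700 ha = 6.17 × 10^8 m²
ΔV = S × A × Δh = 1.2 × 10^-5 × 6.17 × 10^8 m² × 42 m = 3.11 × 10^5 m³
ΔV = 3.11 × 10^5 m³ = 0.311 million m³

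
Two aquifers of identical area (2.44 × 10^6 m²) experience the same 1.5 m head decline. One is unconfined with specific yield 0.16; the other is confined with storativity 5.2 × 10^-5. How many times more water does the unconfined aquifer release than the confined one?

ΔV_u / ΔV_c ≈ 3080

Unconfined: ΔV_u = Sy × A × Δh = 0.16 × 2.44 × 10^6 × 1.5 = 5.856 × 10^5 m³
Confined: ΔV_c = S × A × Δh = 5.2 × 10^-5 × 2.44 × 10^6 × 1.5 = 190.3 m³
Ratio = ΔV_u / ΔV_c = Sy / S = 0.16 / 5.2 × 10^-5 = 3077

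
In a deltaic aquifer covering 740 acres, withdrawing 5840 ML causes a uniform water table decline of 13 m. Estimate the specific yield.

Sy ≈ 0.15

A = 740 acres = 2.995 × 10^6 m²
ΔV = 5840 ML = 5.84 × 10^6 m³
Sy = ΔV / (A × Δh) = 5.84 × 10^6 m³ / (2.995 × 10^6 m² × 13 m) = 0.15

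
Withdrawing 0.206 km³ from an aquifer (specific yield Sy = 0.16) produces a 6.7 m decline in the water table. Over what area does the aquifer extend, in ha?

ΔV = 0.206 km³ = 2.06 × 10^8 m³
A = ΔV / (Sy × Δh) = 2.06 × 10^8 / (0.16 × 6.7) = 1.922 × 10^8 m²
A = 1.922 × 10^8 m² = 19220 ha

A ≈ 19200 ha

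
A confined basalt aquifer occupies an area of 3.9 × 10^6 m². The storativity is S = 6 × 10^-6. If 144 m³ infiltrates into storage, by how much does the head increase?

Δh ≈ 6.15 m

Δh = ΔV / (S × A) = 144 m³ / (6 × 10^-6 × 3.9 × 10^6 m²) = 6.154 m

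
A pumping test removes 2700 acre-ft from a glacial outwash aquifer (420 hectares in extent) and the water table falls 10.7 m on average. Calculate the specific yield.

Sy ≈ 0.074

A = 420 hectares = 4.2 × 10^6 m²
ΔV = 2700 acre-ft = 3.33 × 10^6 m³
Sy = ΔV / (A × Δh) = 3.33 × 10^6 m³ / (4.2 × 10^6 m² × 10.7 m) = 0.07411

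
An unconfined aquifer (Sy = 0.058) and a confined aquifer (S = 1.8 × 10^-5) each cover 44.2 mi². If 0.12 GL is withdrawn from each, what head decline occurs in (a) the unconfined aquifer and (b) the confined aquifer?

Δh_u ≈ 0.0181 m; Δh_c ≈ 58.2 m

A = 44.2 mi² = 1.145 × 10^8 m²
ΔV = 0.12 GL = 1.2 × 10^5 m³
Unconfined: Δh_u = ΔV/(Sy·A) = 1.2 × 10^5/(0.058 × 1.145 × 10^8) = 0.01807 m
Confined: Δh_c = ΔV/(S·A) = 1.2 × 10^5/(1.8 × 10^-5 × 1.145 × 10^8) = 58.24 m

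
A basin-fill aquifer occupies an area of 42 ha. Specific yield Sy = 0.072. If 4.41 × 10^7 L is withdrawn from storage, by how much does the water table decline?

A = 42 ha = 4.2 × 10^5 m²
ΔV = 4.41 × 10^7 L = 44100 m³
Δh = ΔV / (Sy × A) = 44100 m³ / (0.072 × 4.2 × 10^5 m²) = 1.458 m

Δh ≈ 1.46 m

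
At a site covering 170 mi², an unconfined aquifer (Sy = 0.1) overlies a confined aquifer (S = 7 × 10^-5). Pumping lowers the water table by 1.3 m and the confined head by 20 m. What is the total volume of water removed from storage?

ΔV ≈ 5.79 × 10^7 m³

A = 170 mi² = 4.403 × 10^8 m²
Unconfined: ΔV_u = Sy × A × Δh_u = 0.1 × 4.403 × 10^8 × 1.3 = 5.724 × 10^7 m³
Confined: ΔV_c = S × A × Δh_c = 7 × 10^-5 × 4.403 × 10^8 × 20 = 6.164 × 10^5 m³
Total ΔV = 5.724 × 10^7 + 6.164 × 10^5 = 5.786 × 10^7 m³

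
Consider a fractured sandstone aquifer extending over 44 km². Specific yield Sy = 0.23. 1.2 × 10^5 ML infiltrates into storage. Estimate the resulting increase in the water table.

A = 44 km² = 4.4 × 10^7 m²
ΔV = 1.2 × 10^5 ML = 1.2 × 10^8 m³
Δh = ΔV / (Sy × A) = 1.2 × 10^8 m³ / (0.23 × 4.4 × 10^7 m²) = 11.86 m

Δh ≈ 11.9 m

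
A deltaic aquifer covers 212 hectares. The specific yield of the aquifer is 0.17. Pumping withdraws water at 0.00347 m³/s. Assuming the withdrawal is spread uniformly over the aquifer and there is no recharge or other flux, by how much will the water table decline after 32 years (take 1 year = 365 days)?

Δh ≈ 9.72 m

A = 212 hectares = 2.12 × 10^6 m²
Q = 0.00347 m³/s = 299.8 m³/d
t = 32 years = 11680 d
ΔV = Q × t = 299.8 m³/d × 11680 d = 3.502 × 10^6 m³
Δh = ΔV / (Sy × A) = 3.502 × 10^6 / (0.17 × 2.12 × 10^6) = 9.716 m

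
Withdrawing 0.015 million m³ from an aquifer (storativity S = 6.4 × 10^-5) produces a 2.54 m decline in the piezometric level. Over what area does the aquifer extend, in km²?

ΔV = 0.015 million m³ = 15000 m³
A = ΔV / (S × Δh) = 15000 / (6.4 × 10^-5 × 2.54) = 9.227 × 10^7 m²
A = 9.227 × 10^7 m² = 92.27 km²

A ≈ 92.3 km²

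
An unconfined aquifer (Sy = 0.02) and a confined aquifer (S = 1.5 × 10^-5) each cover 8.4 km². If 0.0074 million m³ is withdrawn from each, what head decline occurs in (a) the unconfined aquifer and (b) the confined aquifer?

Δh_u ≈ 0.044 m; Δh_c ≈ 58.7 m

A = 8.4 km² = 8.4 × 10^6 m²
ΔV = 0.0074 million m³ = 7400 m³
Unconfined: Δh_u = ΔV/(Sy·A) = 7400/(0.02 × 8.4 × 10^6) = 0.04405 m
Confined: Δh_c = ΔV/(S·A) = 7400/(1.5 × 10^-5 × 8.4 × 10^6) = 58.73 m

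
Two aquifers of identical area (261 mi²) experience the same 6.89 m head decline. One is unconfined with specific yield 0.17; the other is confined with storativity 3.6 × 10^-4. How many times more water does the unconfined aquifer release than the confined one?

A = 261 mi² = 6.76 × 10^8 m²
Unconfined: ΔV_u = Sy × A × Δh = 0.17 × 6.76 × 10^8 × 6.89 = 7.918 × 10^8 m³
Confined: ΔV_c = S × A × Δh = 3.6 × 10^-4 × 6.76 × 10^8 × 6.89 = 1.677 × 10^6 m³
Ratio = ΔV_u / ΔV_c = Sy / S = 0.17 / 3.6 × 10^-4 = 472.2

ΔV_u / ΔV_c ≈ 472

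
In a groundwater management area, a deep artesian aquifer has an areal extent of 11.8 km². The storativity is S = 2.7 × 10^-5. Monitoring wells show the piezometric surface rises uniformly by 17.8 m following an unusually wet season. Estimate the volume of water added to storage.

A = 11.8 km² = 1.18 × 10^7 m²
ΔV = S × A × Δh = 2.7 × 10^-5 × 1.18 × 10^7 m² × 17.8 m = 5671 m³

ΔV ≈ 5670 m³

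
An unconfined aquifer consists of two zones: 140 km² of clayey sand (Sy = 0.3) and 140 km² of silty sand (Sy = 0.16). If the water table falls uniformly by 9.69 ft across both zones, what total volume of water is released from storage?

ΔV ≈ 1.9 × 10^8 m³

A₁ = 140 km² = 1.4 × 10^8 m²; A₂ = 140 km² = 1.4 × 10^8 m²
Δh = 9.69 ft = 2.954 m
ΔV₁ = 0.3 × 1.4 × 10^8 × 2.954 = 1.24 × 10^8 m³
ΔV₂ = 0.16 × 1.4 × 10^8 × 2.954 = 6.616 × 10^7 m³
ΔV = ΔV₁ + ΔV₂ = 1.902 × 10^8 m³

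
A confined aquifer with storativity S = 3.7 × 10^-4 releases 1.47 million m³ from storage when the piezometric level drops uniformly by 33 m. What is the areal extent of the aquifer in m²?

ΔV = 1.47 million m³ = 1.47 × 10^6 m³
A = ΔV / (S × Δh) = 1.47 × 10^6 / (3.7 × 10^-4 × 33) = 1.204 × 10^8 m²

A ≈ 1.2 × 10^8 m²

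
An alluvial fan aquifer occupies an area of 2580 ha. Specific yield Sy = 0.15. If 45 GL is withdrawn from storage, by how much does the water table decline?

Δh ≈ 11.6 m

A = 2580 ha = 2.58 × 10^7 m²
ΔV = 45 GL = 4.5 × 10^7 m³
Δh = ΔV / (Sy × A) = 4.5 × 10^7 m³ / (0.15 × 2.58 × 10^7 m²) = 11.63 m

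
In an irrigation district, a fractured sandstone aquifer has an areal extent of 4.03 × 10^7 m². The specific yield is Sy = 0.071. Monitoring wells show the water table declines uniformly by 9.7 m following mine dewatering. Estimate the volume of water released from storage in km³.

ΔV = Sy × A × Δh = 0.071 × 4.03 × 10^7 m² × 9.7 m = 2.775 × 10^7 m³
ΔV = 2.775 × 10^7 m³ = 0.02775 km³

ΔV ≈ 0.0278 km³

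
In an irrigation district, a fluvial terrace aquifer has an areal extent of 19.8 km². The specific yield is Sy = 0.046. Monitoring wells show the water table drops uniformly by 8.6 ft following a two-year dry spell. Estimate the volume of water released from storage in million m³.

ΔV ≈ 2.39 million m³

A = 19.8 km² = 1.98 × 10^7 m²
Δh = 8.6 ft = 2.621 m
ΔV = Sy × A × Δh = 0.046 × 1.98 × 10^7 m² × 2.621 m = 2.387 × 10^6 m³
ΔV = 2.387 × 10^6 m³ = 2.387 million m³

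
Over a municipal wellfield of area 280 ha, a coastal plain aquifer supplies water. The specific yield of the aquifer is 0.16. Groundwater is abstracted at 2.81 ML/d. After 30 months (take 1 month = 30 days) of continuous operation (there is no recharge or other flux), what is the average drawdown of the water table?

A = 280 ha = 2.8 × 10^6 m²
Q = 2.81 ML/d = 2810 m³/d
t = 30 months = 900 d
ΔV = Q × t = 2810 m³/d × 900 d = 2.529 × 10^6 m³
Δh = ΔV / (Sy × A) = 2.529 × 10^6 / (0.16 × 2.8 × 10^6) = 5.645 m

Δh ≈ 5.65 m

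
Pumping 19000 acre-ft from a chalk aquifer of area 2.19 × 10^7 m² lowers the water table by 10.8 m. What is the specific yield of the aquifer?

Sy ≈ 0.099

ΔV = 19000 acre-ft = 2.344 × 10^7 m³
Sy = ΔV / (A × Δh) = 2.344 × 10^7 m³ / (2.19 × 10^7 m² × 10.8 m) = 0.09909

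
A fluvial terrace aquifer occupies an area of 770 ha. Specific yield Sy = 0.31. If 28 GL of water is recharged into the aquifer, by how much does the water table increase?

A = 770 ha = 7.7 × 10^6 m²
ΔV = 28 GL = 2.8 × 10^7 m³
Δh = ΔV / (Sy × A) = 2.8 × 10^7 m³ / (0.31 × 7.7 × 10^6 m²) = 11.73 m

Δh ≈ 11.7 m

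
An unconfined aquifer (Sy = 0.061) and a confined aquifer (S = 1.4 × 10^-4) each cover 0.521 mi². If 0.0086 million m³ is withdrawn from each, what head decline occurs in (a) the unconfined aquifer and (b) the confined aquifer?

Δh_u ≈ 0.104 m; Δh_c ≈ 45.5 m

A = 0.521 mi² = 1.349 × 10^6 m²
ΔV = 0.0086 million m³ = 8600 m³
Unconfined: Δh_u = ΔV/(Sy·A) = 8600/(0.061 × 1.349 × 10^6) = 0.1045 m
Confined: Δh_c = ΔV/(S·A) = 8600/(1.4 × 10^-4 × 1.349 × 10^6) = 45.52 m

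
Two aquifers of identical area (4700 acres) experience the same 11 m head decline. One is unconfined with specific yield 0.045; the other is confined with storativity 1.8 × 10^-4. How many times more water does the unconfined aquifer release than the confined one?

A = 4700 acres = 1.902 × 10^7 m²
Unconfined: ΔV_u = Sy × A × Δh = 0.045 × 1.902 × 10^7 × 11 = 9.415 × 10^6 m³
Confined: ΔV_c = S × A × Δh = 1.8 × 10^-4 × 1.902 × 10^7 × 11 = 37660 m³
Ratio = ΔV_u / ΔV_c = Sy / S = 0.045 / 1.8 × 10^-4 = 250

ΔV_u / ΔV_c ≈ 250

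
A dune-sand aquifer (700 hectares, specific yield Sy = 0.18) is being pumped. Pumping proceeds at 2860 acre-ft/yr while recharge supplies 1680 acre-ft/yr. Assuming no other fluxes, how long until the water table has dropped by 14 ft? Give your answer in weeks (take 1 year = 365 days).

t ≈ 193 weeks

A = 700 hectares = 7 × 10^6 m²
Δh = 14 ft = 4.267 m
ΔV = Sy × A × Δh = 0.18 × 7 × 10^6 × 4.267 = 5.377 × 10^6 m³
Net withdrawal = 2860 − 1680 = 1180 acre-ft/yr = 3988 m³/d
t = ΔV / Q = 5.377 × 10^6 m³ / 3988 m³/d = 1348 d
t = 1348 d ≈ 192.6 weeks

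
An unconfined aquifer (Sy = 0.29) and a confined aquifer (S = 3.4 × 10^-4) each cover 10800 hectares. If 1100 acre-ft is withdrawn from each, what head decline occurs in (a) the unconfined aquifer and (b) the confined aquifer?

Δh_u ≈ 0.0433 m; Δh_c ≈ 37 m

A = 10800 hectares = 1.08 × 10^8 m²
ΔV = 1100 acre-ft = 1.357 × 10^6 m³
Unconfined: Δh_u = ΔV/(Sy·A) = 1.357 × 10^6/(0.29 × 1.08 × 10^8) = 0.04332 m
Confined: Δh_c = ΔV/(S·A) = 1.357 × 10^6/(3.4 × 10^-4 × 1.08 × 10^8) = 36.95 m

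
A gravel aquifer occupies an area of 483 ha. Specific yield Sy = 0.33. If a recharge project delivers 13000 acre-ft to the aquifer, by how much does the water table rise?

A = 483 ha = 4.83 × 10^6 m²
ΔV = 13000 acre-ft = 1.604 × 10^7 m³
Δh = ΔV / (Sy × A) = 1.604 × 10^7 m³ / (0.33 × 4.83 × 10^6 m²) = 10.06 m

Δh ≈ 10.1 m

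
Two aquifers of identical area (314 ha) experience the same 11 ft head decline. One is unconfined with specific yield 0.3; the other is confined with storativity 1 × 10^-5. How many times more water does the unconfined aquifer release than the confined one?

ΔV_u / ΔV_c ≈ 30000

A = 314 ha = 3.14 × 10^6 m²
Δh = 11 ft = 3.353 m
Unconfined: ΔV_u = Sy × A × Δh = 0.3 × 3.14 × 10^6 × 3.353 = 3.158 × 10^6 m³
Confined: ΔV_c = S × A × Δh = 1 × 10^-5 × 3.14 × 10^6 × 3.353 = 105.3 m³
Ratio = ΔV_u / ΔV_c = Sy / S = 0.3 / 1 × 10^-5 = 30000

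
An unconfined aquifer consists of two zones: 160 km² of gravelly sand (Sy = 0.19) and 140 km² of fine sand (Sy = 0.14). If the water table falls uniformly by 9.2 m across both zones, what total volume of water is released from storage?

A₁ = 160 km² = 1.6 × 10^8 m²; A₂ = 140 km² = 1.4 × 10^8 m²
ΔV₁ = 0.19 × 1.6 × 10^8 × 9.2 = 2.797 × 10^8 m³
ΔV₂ = 0.14 × 1.4 × 10^8 × 9.2 = 1.803 × 10^8 m³
ΔV = ΔV₁ + ΔV₂ = 4.6 × 10^8 m³

ΔV ≈ 4.6 × 10^8 m³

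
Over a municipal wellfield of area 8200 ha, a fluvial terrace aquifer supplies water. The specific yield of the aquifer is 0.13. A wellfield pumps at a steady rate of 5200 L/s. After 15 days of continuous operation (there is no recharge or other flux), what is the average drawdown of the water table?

A = 8200 ha = 8.2 × 10^7 m²
Q = 5200 L/s = 4.493 × 10^5 m³/d
ΔV = Q × t = 4.493 × 10^5 m³/d × 15 d = 6.739 × 10^6 m³
Δh = ΔV / (Sy × A) = 6.739 × 10^6 / (0.13 × 8.2 × 10^7) = 0.6322 m

Δh ≈ 0.632 m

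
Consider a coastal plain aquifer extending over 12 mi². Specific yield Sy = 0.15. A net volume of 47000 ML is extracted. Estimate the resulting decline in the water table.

A = 12 mi² = 3.108 × 10^7 m²
ΔV = 47000 ML = 4.7 × 10^7 m³
Δh = ΔV / (Sy × A) = 4.7 × 10^7 m³ / (0.15 × 3.108 × 10^7 m²) = 10.08 m

Δh ≈ 10.1 m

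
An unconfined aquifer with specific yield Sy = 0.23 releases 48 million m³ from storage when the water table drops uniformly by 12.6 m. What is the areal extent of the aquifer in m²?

A ≈ 1.66 × 10^7 m²

ΔV = 48 million m³ = 4.8 × 10^7 m³
A = ΔV / (Sy × Δh) = 4.8 × 10^7 / (0.23 × 12.6) = 1.656 × 10^7 m²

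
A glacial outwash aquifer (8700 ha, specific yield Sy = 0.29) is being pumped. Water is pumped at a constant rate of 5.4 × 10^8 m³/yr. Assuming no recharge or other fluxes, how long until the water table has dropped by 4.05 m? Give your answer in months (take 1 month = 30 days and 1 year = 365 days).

t ≈ 2.3 months

A = 8700 ha = 8.7 × 10^7 m²
ΔV = Sy × A × Δh = 0.29 × 8.7 × 10^7 × 4.05 = 1.022 × 10^8 m³
Q = 5.4 × 10^8 m³/yr = 1.479 × 10^6 m³/d
t = ΔV / Q = 1.022 × 10^8 m³ / 1.479 × 10^6 m³/d = 69.07 d
t = 69.07 d ≈ 2.302 months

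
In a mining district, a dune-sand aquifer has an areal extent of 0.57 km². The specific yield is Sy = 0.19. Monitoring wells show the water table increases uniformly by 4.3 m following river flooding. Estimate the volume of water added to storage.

A = 0.57 km² = 5.7 × 10^5 m²
ΔV = Sy × A × Δh = 0.19 × 5.7 × 10^5 m² × 4.3 m = 4.657 × 10^5 m³

ΔV ≈ 4.66 × 10^5 m³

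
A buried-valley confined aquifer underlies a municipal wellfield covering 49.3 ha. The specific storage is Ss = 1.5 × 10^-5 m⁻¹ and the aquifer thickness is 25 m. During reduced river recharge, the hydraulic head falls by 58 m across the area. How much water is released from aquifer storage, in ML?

ΔV ≈ 10.7 ML

S = Ss × b = 1.5 × 10^-5 m⁻¹ × 25 m = 3.75 × 10^-4
A = 49.3 ha = 4.93 × 10^5 m²
ΔV = S × A × Δh = 3.75 × 10^-4 × 4.93 × 10^5 m² × 58 m = 10720 m³
ΔV = 10720 m³ = 10.72 ML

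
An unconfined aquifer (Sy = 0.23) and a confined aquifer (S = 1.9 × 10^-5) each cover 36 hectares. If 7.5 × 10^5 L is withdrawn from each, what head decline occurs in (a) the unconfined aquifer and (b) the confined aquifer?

A = 36 hectares = 3.6 × 10^5 m²
ΔV = 7.5 × 10^5 L = 750 m³
Unconfined: Δh_u = ΔV/(Sy·A) = 750/(0.23 × 3.6 × 10^5) = 0.009058 m
Confined: Δh_c = ΔV/(S·A) = 750/(1.9 × 10^-5 × 3.6 × 10^5) = 109.6 m

Δh_u ≈ 0.00906 m; Δh_c ≈ 110 m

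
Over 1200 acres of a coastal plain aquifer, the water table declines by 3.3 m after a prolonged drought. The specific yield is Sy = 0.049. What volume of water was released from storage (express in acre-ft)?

ΔV ≈ 637 acre-ft

A = 1200 acres = 4.856 × 10^6 m²
ΔV = Sy × A × Δh = 0.049 × 4.856 × 10^6 m² × 3.3 m = 7.853 × 10^5 m³
ΔV = 7.853 × 10^5 m³ = 636.6 acre-ft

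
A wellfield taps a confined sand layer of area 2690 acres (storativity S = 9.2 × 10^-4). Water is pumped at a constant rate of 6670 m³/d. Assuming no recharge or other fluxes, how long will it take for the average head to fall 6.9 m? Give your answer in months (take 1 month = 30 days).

t ≈ 0.345 months

A = 2690 acres = 1.089 × 10^7 m²
ΔV = S × A × Δh = 9.2 × 10^-4 × 1.089 × 10^7 × 6.9 = 69100 m³
t = ΔV / Q = 69100 m³ / 6670 m³/d = 10.36 d
t = 10.36 d ≈ 0.3454 months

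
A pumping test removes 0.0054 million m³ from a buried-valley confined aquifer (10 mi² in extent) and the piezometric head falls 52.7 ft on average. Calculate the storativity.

S ≈ 1.3 × 10^-5

A = 10 mi² = 2.59 × 10^7 m²
Δh = 52.7 ft = 16.06 m
ΔV = 0.0054 million m³ = 5400 m³
S = ΔV / (A × Δh) = 5400 m³ / (2.59 × 10^7 m² × 16.06 m) = 1.298 × 10^-5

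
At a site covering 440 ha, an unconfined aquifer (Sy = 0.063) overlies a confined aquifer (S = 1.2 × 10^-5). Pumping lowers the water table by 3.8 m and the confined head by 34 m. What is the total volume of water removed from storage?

ΔV ≈ 1.06 × 10^6 m³

A = 440 ha = 4.4 × 10^6 m²
Unconfined: ΔV_u = Sy × A × Δh_u = 0.063 × 4.4 × 10^6 × 3.8 = 1.053 × 10^6 m³
Confined: ΔV_c = S × A × Δh_c = 1.2 × 10^-5 × 4.4 × 10^6 × 34 = 1795 m³
Total ΔV = 1.053 × 10^6 + 1795 = 1.055 × 10^6 m³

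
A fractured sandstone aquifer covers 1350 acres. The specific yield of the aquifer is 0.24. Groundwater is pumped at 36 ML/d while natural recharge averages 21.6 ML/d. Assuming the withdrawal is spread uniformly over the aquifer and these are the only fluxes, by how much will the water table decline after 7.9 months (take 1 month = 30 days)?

A = 1350 acres = 5.463 × 10^6 m²
Net abstraction = 36 − 21.6 = 14.4 ML/d
Q_net = 14.4 ML/d = 14400 m³/d
t = 7.9 months = 237 d
ΔV = Q × t = 14400 m³/d × 237 d = 3.413 × 10^6 m³
Δh = ΔV / (Sy × A) = 3.413 × 10^6 / (0.24 × 5.463 × 10^6) = 2.603 m

Δh ≈ 2.6 m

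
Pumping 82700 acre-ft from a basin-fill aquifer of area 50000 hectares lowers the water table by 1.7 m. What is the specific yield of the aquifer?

Sy ≈ 0.12

A = 50000 hectares = 5 × 10^8 m²
ΔV = 82700 acre-ft = 1.02 × 10^8 m³
Sy = ΔV / (A × Δh) = 1.02 × 10^8 m³ / (5 × 10^8 m² × 1.7 m) = 0.12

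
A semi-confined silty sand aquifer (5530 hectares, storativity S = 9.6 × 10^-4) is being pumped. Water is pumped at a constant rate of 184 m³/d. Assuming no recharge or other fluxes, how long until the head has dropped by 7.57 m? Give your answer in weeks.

A = 5530 hectares = 5.53 × 10^7 m²
ΔV = S × A × Δh = 9.6 × 10^-4 × 5.53 × 10^7 × 7.57 = 4.019 × 10^5 m³
t = ΔV / Q = 4.019 × 10^5 m³ / 184 m³/d = 2184 d
t = 2184 d ≈ 312 weeks

t ≈ 312 weeks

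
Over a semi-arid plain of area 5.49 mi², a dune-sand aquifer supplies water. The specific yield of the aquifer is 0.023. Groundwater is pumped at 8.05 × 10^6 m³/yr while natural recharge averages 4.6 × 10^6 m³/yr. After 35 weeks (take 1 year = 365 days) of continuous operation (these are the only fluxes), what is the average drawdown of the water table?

Δh ≈ 7.08 m

A = 5.49 mi² = 1.422 × 10^7 m²
Net abstraction = 8.05 × 10^6 − 4.6 × 10^6 = 3.45 × 10^6 m³/yr
Q_net = 3.45 × 10^6 m³/yr = 9452 m³/d
t = 35 weeks = 245 d
ΔV = Q × t = 9452 m³/d × 245 d = 2.316 × 10^6 m³
Δh = ΔV / (Sy × A) = 2.316 × 10^6 / (0.023 × 1.422 × 10^7) = 7.081 m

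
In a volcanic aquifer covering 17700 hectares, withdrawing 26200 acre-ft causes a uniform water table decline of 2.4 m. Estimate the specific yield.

Sy ≈ 0.076

A = 17700 hectares = 1.77 × 10^8 m²
ΔV = 26200 acre-ft = 3.232 × 10^7 m³
Sy = ΔV / (A × Δh) = 3.232 × 10^7 m³ / (1.77 × 10^8 m² × 2.4 m) = 0.07608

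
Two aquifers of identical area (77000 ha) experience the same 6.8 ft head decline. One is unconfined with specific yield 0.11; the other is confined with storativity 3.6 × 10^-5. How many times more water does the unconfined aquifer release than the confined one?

ΔV_u / ΔV_c ≈ 3060

A = 77000 ha = 7.7 × 10^8 m²
Δh = 6.8 ft = 2.073 m
Unconfined: ΔV_u = Sy × A × Δh = 0.11 × 7.7 × 10^8 × 2.073 = 1.756 × 10^8 m³
Confined: ΔV_c = S × A × Δh = 3.6 × 10^-5 × 7.7 × 10^8 × 2.073 = 57450 m³
Ratio = ΔV_u / ΔV_c = Sy / S = 0.11 / 3.6 × 10^-5 = 3056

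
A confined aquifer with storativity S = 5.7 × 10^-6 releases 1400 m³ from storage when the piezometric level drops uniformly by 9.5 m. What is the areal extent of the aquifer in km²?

A ≈ 25.9 km²

A = ΔV / (S × Δh) = 1400 / (5.7 × 10^-6 × 9.5) = 2.585 × 10^7 m²
A = 2.585 × 10^7 m² = 25.85 km²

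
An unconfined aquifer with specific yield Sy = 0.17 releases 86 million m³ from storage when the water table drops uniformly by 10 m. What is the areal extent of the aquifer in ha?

A ≈ 5060 ha

ΔV = 86 million m³ = 8.6 × 10^7 m³
A = ΔV / (Sy × Δh) = 8.6 × 10^7 / (0.17 × 10) = 5.059 × 10^7 m²
A = 5.059 × 10^7 m² = 5059 ha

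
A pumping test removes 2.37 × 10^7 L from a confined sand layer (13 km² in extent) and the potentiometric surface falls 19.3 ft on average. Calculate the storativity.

A = 13 km² = 1.3 × 10^7 m²
Δh = 19.3 ft = 5.883 m
ΔV = 2.37 × 10^7 L = 23700 m³
S = ΔV / (A × Δh) = 23700 m³ / (1.3 × 10^7 m² × 5.883 m) = 3.099 × 10^-4

S ≈ 3.1 × 10^-4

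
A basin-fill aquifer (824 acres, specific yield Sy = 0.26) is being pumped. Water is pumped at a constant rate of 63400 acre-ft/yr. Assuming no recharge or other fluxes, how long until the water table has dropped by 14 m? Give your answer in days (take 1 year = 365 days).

A = 824 acres = 3.335 × 10^6 m²
ΔV = Sy × A × Δh = 0.26 × 3.335 × 10^6 × 14 = 1.214 × 10^7 m³
Q = 63400 acre-ft/yr = 2.143 × 10^5 m³/d
t = ΔV / Q = 1.214 × 10^7 m³ / 2.143 × 10^5 m³/d = 56.65 d

t ≈ 56.7 days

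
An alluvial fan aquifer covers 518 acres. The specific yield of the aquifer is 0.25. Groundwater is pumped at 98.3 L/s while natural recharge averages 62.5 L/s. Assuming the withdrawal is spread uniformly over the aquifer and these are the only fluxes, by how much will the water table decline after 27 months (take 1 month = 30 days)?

Δh ≈ 4.78 m

A = 518 acres = 2.096 × 10^6 m²
Net abstraction = 98.3 − 62.5 = 35.8 L/s
Q_net = 35.8 L/s = 3093 m³/d
t = 27 months = 810 d
ΔV = Q × t = 3093 m³/d × 810 d = 2.505 × 10^6 m³
Δh = ΔV / (Sy × A) = 2.505 × 10^6 / (0.25 × 2.096 × 10^6) = 4.781 m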